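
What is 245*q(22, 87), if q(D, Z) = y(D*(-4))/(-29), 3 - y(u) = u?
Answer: -22295/29 ≈ -768.79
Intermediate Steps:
y(u) = 3 - u
q(D, Z) = -3/29 - 4*D/29 (q(D, Z) = (3 - D*(-4))/(-29) = (3 - (-4)*D)*(-1/29) = (3 + 4*D)*(-1/29) = -3/29 - 4*D/29)
245*q(22, 87) = 245*(-3/29 - 4/29*22) = 245*(-3/29 - 88/29) = 245*(-91/29) = -22295/29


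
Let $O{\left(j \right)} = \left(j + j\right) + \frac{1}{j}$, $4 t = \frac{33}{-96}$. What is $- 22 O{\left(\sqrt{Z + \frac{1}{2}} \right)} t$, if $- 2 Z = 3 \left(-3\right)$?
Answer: $\frac{1331 \sqrt{5}}{320} \approx 9.3006$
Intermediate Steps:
$Z = \frac{9}{2}$ ($Z = - \frac{3 \left(-3\right)}{2} = \left(- \frac{1}{2}\right) \left(-9\right) = \frac{9}{2} \approx 4.5$)
$t = - \frac{11}{128}$ ($t = \frac{33 \frac{1}{-96}}{4} = \frac{33 \left(- \frac{1}{96}\right)}{4} = \frac{1}{4} \left(- \frac{11}{32}\right) = - \frac{11}{128} \approx -0.085938$)
$O{\left(j \right)} = \frac{1}{j} + 2 j$ ($O{\left(j \right)} = 2 j + \frac{1}{j} = \frac{1}{j} + 2 j$)
$- 22 O{\left(\sqrt{Z + \frac{1}{2}} \right)} t = - 22 \left(\frac{1}{\sqrt{\frac{9}{2} + \frac{1}{2}}} + 2 \sqrt{\frac{9}{2} + \frac{1}{2}}\right) \left(- \frac{11}{128}\right) = - 22 \left(\frac{1}{\sqrt{5}} + 2 \sqrt{5}\right) \left(- \frac{11}{128}\right) = - 22 \left(\frac{\sqrt{5}}{5} + 2 \sqrt{5}\right) \left(- \frac{11}{128}\right) = - 22 \frac{11 \sqrt{5}}{5} \left(- \frac{11}{128}\right) = - \frac{242 \sqrt{5}}{5} \left(- \frac{11}{128}\right) = \frac{1331 \sqrt{5}}{320}$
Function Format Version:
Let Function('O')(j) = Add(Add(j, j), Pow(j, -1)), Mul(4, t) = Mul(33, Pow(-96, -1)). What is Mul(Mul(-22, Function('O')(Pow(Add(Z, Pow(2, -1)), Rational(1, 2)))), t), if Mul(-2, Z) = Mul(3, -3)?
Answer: Mul(Rational(1331, 320), Pow(5, Rational(1, 2))) ≈ 9.3006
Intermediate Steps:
Z = Rational(9, 2) (Z = Mul(Rational(-1, 2), Mul(3, -3)) = Mul(Rational(-1, 2), -9) = Rational(9, 2) ≈ 4.5000)
t = Rational(-11, 128) (t = Mul(Rational(1, 4), Mul(33, Pow(-96, -1))) = Mul(Rational(1, 4), Mul(33, Rational(-1, 96))) = Mul(Rational(1, 4), Rational(-11, 32)) = Rational(-11, 128) ≈ -0.085938)
Function('O')(j) = Add(Pow(j, -1), Mul(2, j)) (Function('O')(j) = Add(Mul(2, j), Pow(j, -1)) = Add(Pow(j, -1), Mul(2, j)))
Mul(Mul(-22, Function('O')(Pow(Add(Z, Pow(2, -1)), Rational(1, 2)))), t) = Mul(Mul(-22, Add(Pow(Pow(Add(Rational(9, 2), Pow(2, -1)), Rational(1, 2)), -1), Mul(2, Pow(Add(Rational(9, 2), Pow(2, -1)), Rational(1, 2))))), Rational(-11, 128)) = Mul(Mul(-22, Add(Pow(Pow(Add(Rational(9, 2), Rational(1, 2)), Rational(1, 2)), -1), Mul(2, Pow(Add(Rational(9, 2), Rational(1, 2)), Rational(1, 2))))), Rational(-11, 128)) = Mul(Mul(-22, Add(Pow(Pow(5, Rational(1, 2)), -1), Mul(2, Pow(5, Rational(1, 2))))), Rational(-11, 128)) = Mul(Mul(-22, Add(Mul(Rational(1, 5), Pow(5, Rational(1, 2))), Mul(2, Pow(5, Rational(1, 2))))), Rational(-11, 128)) = Mul(Mul(-22, Mul(Rational(11, 5), Pow(5, Rational(1, 2)))), Rational(-11, 128)) = Mul(Mul(Rational(-242, 5), Pow(5, Rational(1, 2))), Rational(-11, 128)) = Mul(Rational(1331, 320), Pow(5, Rational(1, 2)))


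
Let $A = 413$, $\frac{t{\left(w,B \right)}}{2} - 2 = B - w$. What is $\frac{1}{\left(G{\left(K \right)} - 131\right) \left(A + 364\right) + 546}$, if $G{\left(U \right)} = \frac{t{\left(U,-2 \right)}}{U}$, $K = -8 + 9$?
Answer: $- \frac{1}{102795} \approx -9.7281 \cdot 10^{-6}$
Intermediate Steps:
$t{\left(w,B \right)} = 4 - 2 w + 2 B$ ($t{\left(w,B \right)} = 4 + 2 \left(B - w\right) = 4 + \left(- 2 w + 2 B\right) = 4 - 2 w + 2 B$)
$K = 1$
$G{\left(U \right)} = -2$ ($G{\left(U \right)} = \frac{4 - 2 U + 2 \left(-2\right)}{U} = \frac{4 - 2 U - 4}{U} = \frac{\left(-2\right) U}{U} = -2$)
$\frac{1}{\left(G{\left(K \right)} - 131\right) \left(A + 364\right) + 546} = \frac{1}{\left(-2 - 131\right) \left(413 + 364\right) + 546} = \frac{1}{\left(-133\right) 777 + 546} = \frac{1}{-103341 + 546} = \frac{1}{-102795} = - \frac{1}{102795}$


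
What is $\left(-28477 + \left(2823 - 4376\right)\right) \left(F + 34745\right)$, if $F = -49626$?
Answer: $446876430$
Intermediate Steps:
$\left(-28477 + \left(2823 - 4376\right)\right) \left(F + 34745\right) = \left(-28477 + \left(2823 - 4376\right)\right) \left(-49626 + 34745\right) = \left(-28477 - 1553\right) \left(-14881\right) = \left(-30030\right) \left(-14881\right) = 446876430$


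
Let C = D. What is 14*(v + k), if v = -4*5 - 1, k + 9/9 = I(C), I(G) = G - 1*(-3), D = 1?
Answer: -252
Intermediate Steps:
C = 1
I(G) = 3 + G (I(G) = G + 3 = 3 + G)
k = 3 (k = -1 + (3 + 1) = -1 + 4 = 3)
v = -21 (v = -20 - 1 = -21)
14*(v + k) = 14*(-21 + 3) = 14*(-18) = -252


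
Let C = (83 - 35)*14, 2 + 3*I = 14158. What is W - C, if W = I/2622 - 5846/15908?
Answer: -20977428851/31283082 ≈ -670.57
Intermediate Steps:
I = 14156/3 (I = -⅔ + (⅓)*14158 = -⅔ + 14158/3 = 14156/3 ≈ 4718.7)
C = 672 (C = 48*14 = 672)
W = 44802253/31283082 (W = (14156/3)/2622 - 5846/15908 = (14156/3)*(1/2622) - 5846*1/15908 = 7078/3933 - 2923/7954 = 44802253/31283082 ≈ 1.4322)
W - C = 44802253/31283082 - 1*672 = 44802253/31283082 - 672 = -20977428851/31283082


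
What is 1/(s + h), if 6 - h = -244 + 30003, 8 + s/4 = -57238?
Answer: -1/258737 ≈ -3.8649e-6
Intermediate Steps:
s = -228984 (s = -32 + 4*(-57238) = -32 - 228952 = -228984)
h = -29753 (h = 6 - (-244 + 30003) = 6 - 1*29759 = 6 - 29759 = -29753)
1/(s + h) = 1/(-228984 - 29753) = 1/(-258737) = -1/258737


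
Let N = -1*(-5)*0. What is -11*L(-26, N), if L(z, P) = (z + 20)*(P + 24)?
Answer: 1584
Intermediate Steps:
N = 0 (N = 5*0 = 0)
L(z, P) = (20 + z)*(24 + P)
-11*L(-26, N) = -11*(480 + 20*0 + 24*(-26) + 0*(-26)) = -11*(480 + 0 - 624 + 0) = -11*(-144) = 1584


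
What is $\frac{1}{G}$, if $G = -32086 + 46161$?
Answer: $\frac{1}{14075} \approx 7.1048 \cdot 10^{-5}$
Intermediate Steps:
$G = 14075$
$\frac{1}{G} = \frac{1}{14075}$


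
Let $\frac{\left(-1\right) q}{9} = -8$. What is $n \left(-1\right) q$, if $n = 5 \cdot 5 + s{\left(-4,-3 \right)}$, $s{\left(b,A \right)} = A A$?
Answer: $-2448$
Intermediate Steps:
$q = 72$ ($q = \left(-9\right) \left(-8\right) = 72$)
$s{\left(b,A \right)} = A^{2}$
$n = 34$ ($n = 5 \cdot 5 + \left(-3\right)^{2} = 25 + 9 = 34$)
$n \left(-1\right) q = 34 \left(-1\right) 72 = \left(-34\right) 72 = -2448$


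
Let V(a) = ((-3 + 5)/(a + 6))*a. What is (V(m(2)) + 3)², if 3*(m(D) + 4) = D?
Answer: ¼ ≈ 0.25000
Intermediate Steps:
m(D) = -4 + D/3
V(a) = 2*a/(6 + a) (V(a) = (2/(6 + a))*a = 2*a/(6 + a))
(V(m(2)) + 3)² = (2*(-4 + (⅓)*2)/(6 + (-4 + (⅓)*2)) + 3)² = (2*(-4 + ⅔)/(6 + (-4 + ⅔)) + 3)² = (2*(-10/3)/(6 - 10/3) + 3)² = (2*(-10/3)/(8/3) + 3)² = (2*(-10/3)*(3/8) + 3)² = (-5/2 + 3)² = (½)² = ¼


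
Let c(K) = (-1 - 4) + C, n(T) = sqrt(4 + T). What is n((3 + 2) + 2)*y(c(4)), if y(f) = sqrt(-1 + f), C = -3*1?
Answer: 3*I*sqrt(11) ≈ 9.9499*I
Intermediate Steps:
C = -3
c(K) = -8 (c(K) = (-1 - 4) - 3 = -5 - 3 = -8)
n((3 + 2) + 2)*y(c(4)) = sqrt(4 + ((3 + 2) + 2))*sqrt(-1 - 8) = sqrt(4 + (5 + 2))*sqrt(-9) = sqrt(4 + 7)*(3*I) = sqrt(11)*(3*I) = 3*I*sqrt(11)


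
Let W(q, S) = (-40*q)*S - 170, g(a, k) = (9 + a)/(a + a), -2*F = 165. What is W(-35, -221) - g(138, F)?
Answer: -28480489/92 ≈ -3.0957e+5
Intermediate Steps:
F = -165/2 (F = -½*165 = -165/2 ≈ -82.500)
g(a, k) = (9 + a)/(2*a) (g(a, k) = (9 + a)/((2*a)) = (9 + a)*(1/(2*a)) = (9 + a)/(2*a))
W(q, S) = -170 - 40*S*q (W(q, S) = -40*S*q - 170 = -170 - 40*S*q)
W(-35, -221) - g(138, F) = (-170 - 40*(-221)*(-35)) - (9 + 138)/(2*138) = (-170 - 309400) - 147/(2*138) = -309570 - 1*49/92 = -309570 - 49/92 = -28480489/92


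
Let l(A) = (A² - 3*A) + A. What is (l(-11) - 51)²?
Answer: 8464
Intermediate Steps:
l(A) = A² - 2*A
(l(-11) - 51)² = (-11*(-2 - 11) - 51)² = (-11*(-13) - 51)² = (143 - 51)² = 92² = 8464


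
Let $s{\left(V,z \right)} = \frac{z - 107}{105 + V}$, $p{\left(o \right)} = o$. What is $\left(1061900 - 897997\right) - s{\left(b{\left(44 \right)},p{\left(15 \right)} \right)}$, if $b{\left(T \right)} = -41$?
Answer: $\frac{2622471}{16} \approx 1.639 \cdot 10^{5}$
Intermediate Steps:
$s{\left(V,z \right)} = \frac{-107 + z}{105 + V}$
$\left(1061900 - 897997\right) - s{\left(b{\left(44 \right)},p{\left(15 \right)} \right)} = \left(1061900 - 897997\right) - \frac{-107 + 15}{105 - 41} = 163903 - \frac{1}{64} \left(-92\right) = 163903 - - \frac{23}{16} = 163903 + \frac{23}{16} = \frac{2622471}{16}$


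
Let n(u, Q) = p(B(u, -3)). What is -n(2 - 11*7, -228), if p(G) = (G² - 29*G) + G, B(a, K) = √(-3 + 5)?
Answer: -2 + 28*√2 ≈ 37.598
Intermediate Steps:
B(a, K) = √2
p(G) = G² - 28*G
n(u, Q) = √2*(-28 + √2)
-n(2 - 11*7, -228) = -(2 - 28*√2) = -2 + 28*√2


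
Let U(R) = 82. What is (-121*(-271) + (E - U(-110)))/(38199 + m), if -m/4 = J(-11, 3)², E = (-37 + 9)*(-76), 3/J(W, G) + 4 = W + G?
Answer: 139348/152795 ≈ 0.91199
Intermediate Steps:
J(W, G) = 3/(-4 + G + W) (J(W, G) = 3/(-4 + (W + G)) = 3/(-4 + (G + W)) = 3/(-4 + G + W))
E = 2128 (E = -28*(-76) = 2128)
m = -¼ (m = -4*9/(-4 + 3 - 11)² = -4*(3/(-12))² = -4*(3*(-1/12))² = -4*(-¼)² = -4*1/16 = -¼ ≈ -0.25000)
(-121*(-271) + (E - U(-110)))/(38199 + m) = (-121*(-271) + (2128 - 1*82))/(38199 - ¼) = (32791 + (2128 - 82))/(152795/4) = (32791 + 2046)*(4/152795) = 34837*(4/152795) = 139348/152795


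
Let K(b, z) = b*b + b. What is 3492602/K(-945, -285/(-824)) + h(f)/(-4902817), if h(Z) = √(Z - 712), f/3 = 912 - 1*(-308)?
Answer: 1746301/446040 - 2*√737/4902817 ≈ 3.9151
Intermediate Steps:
K(b, z) = b + b² (K(b, z) = b² + b = b + b²)
f = 3660 (f = 3*(912 - 1*(-308)) = 3*(912 + 308) = 3*1220 = 3660)
h(Z) = √(-712 + Z)
3492602/K(-945, -285/(-824)) + h(f)/(-4902817) = 3492602/((-945*(1 - 945))) + √(-712 + 3660)/(-4902817) = 3492602/((-945*(-944))) + √2948*(-1/4902817) = 3492602/892080 + (2*√737)*(-1/4902817) = 3492602*(1/892080) - 2*√737/4902817 = 1746301/446040 - 2*√737/4902817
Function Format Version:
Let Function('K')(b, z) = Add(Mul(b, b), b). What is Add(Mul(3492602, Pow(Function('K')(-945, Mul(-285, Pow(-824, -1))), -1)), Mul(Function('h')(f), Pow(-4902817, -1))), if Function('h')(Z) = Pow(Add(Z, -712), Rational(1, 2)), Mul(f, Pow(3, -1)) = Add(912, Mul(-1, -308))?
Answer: Add(Rational(1746301, 446040), Mul(Rational(-2, 4902817), Pow(737, Rational(1, 2)))) ≈ 3.9151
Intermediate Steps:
Function('K')(b, z) = Add(b, Pow(b, 2)) (Function('K')(b, z) = Add(Pow(b, 2), b) = Add(b, Pow(b, 2)))
f = 3660 (f = Mul(3, Add(912, Mul(-1, -308))) = Mul(3, Add(912, 308)) = Mul(3, 1220) = 3660)
Function('h')(Z) = Pow(Add(-712, Z), Rational(1, 2))
Add(Mul(3492602, Pow(Function('K')(-945, Mul(-285, Pow(-824, -1))), -1)), Mul(Function('h')(f), Pow(-4902817, -1))) = Add(Mul(3492602, Pow(Mul(-945, Add(1, -945)), -1)), Mul(Pow(Add(-712, 3660), Rational(1, 2)), Pow(-4902817, -1))) = Add(Mul(3492602, Pow(Mul(-945, -944), -1)), Mul(Pow(2948, Rational(1, 2)), Rational(-1, 4902817))) = Add(Mul(3492602, Pow(892080, -1)), Mul(Mul(2, Pow(737, Rational(1, 2))), Rational(-1, 4902817))) = Add(Mul(3492602, Rational(1, 892080)), Mul(Rational(-2, 4902817), Pow(737, Rational(1, 2)))) = Add(Rational(1746301, 446040), Mul(Rational(-2, 4902817), Pow(737, Rational(1, 2))))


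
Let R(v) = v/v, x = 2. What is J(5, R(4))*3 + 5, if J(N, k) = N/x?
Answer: 25/2 ≈ 12.500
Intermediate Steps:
R(v) = 1
J(N, k) = N/2
J(5, R(4))*3 + 5 = ((½)*5)*3 + 5 = (5/2)*3 + 5 = 15/2 + 5 = 25/2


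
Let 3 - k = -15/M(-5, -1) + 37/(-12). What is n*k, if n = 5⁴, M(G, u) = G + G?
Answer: 34375/12 ≈ 2864.6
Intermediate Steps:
M(G, u) = 2*G
n = 625
k = 55/12 (k = 3 - (-15/(2*(-5)) + 37/(-12)) = 3 - (-15/(-10) + 37*(-1/12)) = 3 - (-15*(-⅒) - 37/12) = 3 - (3/2 - 37/12) = 3 - 1*(-19/12) = 3 + 19/12 = 55/12 ≈ 4.5833)
n*k = 625*(55/12) = 34375/12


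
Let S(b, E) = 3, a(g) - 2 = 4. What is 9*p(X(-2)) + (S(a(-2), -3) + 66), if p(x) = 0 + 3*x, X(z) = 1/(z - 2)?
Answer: 249/4 ≈ 62.250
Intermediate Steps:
X(z) = 1/(-2 + z)
a(g) = 6 (a(g) = 2 + 4 = 6)
p(x) = 3*x
9*p(X(-2)) + (S(a(-2), -3) + 66) = 9*(3/(-2 - 2)) + (3 + 66) = 9*(3/(-4)) + 69 = 9*(3*(-¼)) + 69 = 9*(-¾) + 69 = -27/4 + 69 = 249/4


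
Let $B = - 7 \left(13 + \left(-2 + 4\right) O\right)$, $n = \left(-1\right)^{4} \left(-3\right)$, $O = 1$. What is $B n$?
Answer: $315$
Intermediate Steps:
$n = -3$ ($n = 1 \left(-3\right) = -3$)
$B = -105$ ($B = - 7 \left(13 + \left(-2 + 4\right) 1\right) = - 7 \left(13 + 2 \cdot 1\right) = - 7 \left(13 + 2\right) = \left(-7\right) 15 = -105$)
$B n = \left(-105\right) \left(-3\right) = 315$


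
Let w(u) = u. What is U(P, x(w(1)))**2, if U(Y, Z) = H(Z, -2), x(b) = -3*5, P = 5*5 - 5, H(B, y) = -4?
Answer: 16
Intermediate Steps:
P = 20 (P = 25 - 5 = 20)
x(b) = -15
U(Y, Z) = -4
U(P, x(w(1)))**2 = (-4)**2 = 16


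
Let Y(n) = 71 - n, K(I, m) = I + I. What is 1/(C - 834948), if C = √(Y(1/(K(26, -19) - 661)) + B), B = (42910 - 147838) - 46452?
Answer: -127120833/106139308308479 - I*√14029408155/212278616616958 ≈ -1.1977e-6 - 5.5797e-10*I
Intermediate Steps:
B = -151380 (B = -104928 - 46452 = -151380)
K(I, m) = 2*I
C = 2*I*√14029408155/609 (C = √((71 - 1/(2*26 - 661)) - 151380) = √((71 - 1/(52 - 661)) - 151380) = √((71 - 1/(-609)) - 151380) = √((71 - 1*(-1/609)) - 151380) = √((71 + 1/609) - 151380) = √(43240/609 - 151380) = √(-92147180/609) = 2*I*√14029408155/609 ≈ 388.98*I)
1/(C - 834948) = 1/(2*I*√14029408155/609 - 834948) = 1/(-834948 + 2*I*√14029408155/609)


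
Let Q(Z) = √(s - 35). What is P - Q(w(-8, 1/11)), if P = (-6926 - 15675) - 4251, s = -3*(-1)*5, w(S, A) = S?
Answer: -26852 - 2*I*√5 ≈ -26852.0 - 4.4721*I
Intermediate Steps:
s = 15 (s = 3*5 = 15)
Q(Z) = 2*I*√5 (Q(Z) = √(15 - 35) = √(-20) = 2*I*√5)
P = -26852 (P = -22601 - 4251 = -26852)
P - Q(w(-8, 1/11)) = -26852 - 2*I*√5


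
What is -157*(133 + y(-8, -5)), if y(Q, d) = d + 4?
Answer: -20724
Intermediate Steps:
y(Q, d) = 4 + d
-157*(133 + y(-8, -5)) = -157*(133 + (4 - 5)) = -157*(133 - 1) = -157*132 = -20724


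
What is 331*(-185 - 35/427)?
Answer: -3736990/61 ≈ -61262.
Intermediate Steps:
331*(-185 - 35/427) = 331*(-185 - 35*1/427) = 331*(-185 - 5/61) = 331*(-11290/61) = -3736990/61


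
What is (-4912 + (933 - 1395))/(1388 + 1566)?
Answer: -2687/1477 ≈ -1.8192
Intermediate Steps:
(-4912 + (933 - 1395))/(1388 + 1566) = (-4912 - 462)/2954 = -5374*1/2954 = -2687/1477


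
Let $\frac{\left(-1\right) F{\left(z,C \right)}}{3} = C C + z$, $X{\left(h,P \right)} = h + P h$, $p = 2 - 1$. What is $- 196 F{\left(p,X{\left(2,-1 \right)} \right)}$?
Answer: $588$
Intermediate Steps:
$p = 1$ ($p = 2 - 1 = 1$)
$F{\left(z,C \right)} = - 3 z - 3 C^{2}$ ($F{\left(z,C \right)} = - 3 \left(C C + z\right) = - 3 \left(C^{2} + z\right) = - 3 \left(z + C^{2}\right) = - 3 z - 3 C^{2}$)
$- 196 F{\left(p,X{\left(2,-1 \right)} \right)} = - 196 \left(\left(-3\right) 1 - 3 \left(2 \left(1 - 1\right)\right)^{2}\right) = - 196 \left(-3 - 3 \left(2 \cdot 0\right)^{2}\right) = - 196 \left(-3 - 3 \cdot 0^{2}\right) = - 196 \left(-3 - 0\right) = - 196 \left(-3 + 0\right) = \left(-196\right) \left(-3\right) = 588$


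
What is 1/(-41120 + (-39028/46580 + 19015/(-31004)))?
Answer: -361041580/14846553705303 ≈ -2.4318e-5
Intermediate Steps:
1/(-41120 + (-39028/46580 + 19015/(-31004))) = 1/(-41120 + (-39028*1/46580 + 19015*(-1/31004))) = 1/(-41120 + (-9757/11645 - 19015/31004)) = 1/(-41120 - 523935703/361041580) = 1/(-14846553705303/361041580) = -361041580/14846553705303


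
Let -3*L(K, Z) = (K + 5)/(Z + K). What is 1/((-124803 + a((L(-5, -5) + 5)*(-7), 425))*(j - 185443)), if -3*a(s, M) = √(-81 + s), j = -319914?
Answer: 1123227/70842005204969729 - 6*I*√29/70842005204969729 ≈ 1.5855e-11 - 4.561e-16*I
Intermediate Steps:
L(K, Z) = -(5 + K)/(3*(K + Z)) (L(K, Z) = -(K + 5)/(3*(Z + K)) = -(5 + K)/(3*(K + Z)))
a(s, M) = -√(-81 + s)/3
1/((-124803 + a((L(-5, -5) + 5)*(-7), 425))*(j - 185443)) = 1/((-124803 - √(-81 + ((-5 - 1*(-5))/(3*(-5 - 5)) + 5)*(-7))/3)*(-319914 - 185443)) = 1/((-124803 - √(-81 + ((⅓)*(-5 + 5)/(-10) + 5)*(-7))/3)*(-505357)) = 1/((-124803 - √(-81 + ((⅓)*(-⅒)*0 + 5)*(-7))/3)*(-505357)) = 1/((-124803 - √(-81 + (0 + 5)*(-7))/3)*(-505357)) = 1/((-124803 - √(-81 + 5*(-7))/3)*(-505357)) = 1/((-124803 - √(-81 - 35)/3)*(-505357)) = 1/((-124803 - 2*I*√29/3)*(-505357)) = 1/(63070069671 + 1010714*I*√29/3)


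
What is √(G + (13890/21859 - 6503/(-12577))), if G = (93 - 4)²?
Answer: √598767058992579328830/274920643 ≈ 89.006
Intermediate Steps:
G = 7921 (G = 89² = 7921)
√(G + (13890/21859 - 6503/(-12577))) = √(7921 + (13890/21859 - 6503/(-12577))) = √(7921 + (13890*(1/21859) - 6503*(-1/12577))) = √(7921 + (13890/21859 + 6503/12577)) = √(7921 + 316843607/274920643) = √(2177963256810/274920643) = √598767058992579328830/274920643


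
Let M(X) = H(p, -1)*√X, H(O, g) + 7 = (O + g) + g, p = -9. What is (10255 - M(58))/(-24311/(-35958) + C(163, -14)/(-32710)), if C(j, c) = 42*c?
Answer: 861556376850/58311151 + 10585675620*√58/408178057 ≈ 14973.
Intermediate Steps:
H(O, g) = -7 + O + 2*g (H(O, g) = -7 + ((O + g) + g) = -7 + (O + 2*g) = -7 + O + 2*g)
M(X) = -18*√X (M(X) = (-7 - 9 + 2*(-1))*√X = (-7 - 9 - 2)*√X = -18*√X)
(10255 - M(58))/(-24311/(-35958) + C(163, -14)/(-32710)) = (10255 - (-18)*√58)/(-24311/(-35958) + (42*(-14))/(-32710)) = (10255 + 18*√58)/(-24311*(-1/35958) - 588*(-1/32710)) = (10255 + 18*√58)/(24311/35958 + 294/16355) = (10255 + 18*√58)/(408178057/588093090) = (10255 + 18*√58)*(588093090/408178057) = 861556376850/58311151 + 10585675620*√58/408178057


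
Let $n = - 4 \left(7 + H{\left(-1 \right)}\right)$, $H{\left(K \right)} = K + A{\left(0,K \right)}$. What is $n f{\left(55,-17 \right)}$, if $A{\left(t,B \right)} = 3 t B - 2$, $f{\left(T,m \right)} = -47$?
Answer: $752$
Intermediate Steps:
$A{\left(t,B \right)} = -2 + 3 B t$ ($A{\left(t,B \right)} = 3 B t - 2 = -2 + 3 B t$)
$H{\left(K \right)} = -2 + K$ ($H{\left(K \right)} = K + \left(-2 + 3 K 0\right) = K + \left(-2 + 0\right) = K - 2 = -2 + K$)
$n = -16$ ($n = - 4 \left(7 - 3\right) = \left(-4\right) 4 = -16$)
$n f{\left(55,-17 \right)} = \left(-16\right) \left(-47\right) = 752$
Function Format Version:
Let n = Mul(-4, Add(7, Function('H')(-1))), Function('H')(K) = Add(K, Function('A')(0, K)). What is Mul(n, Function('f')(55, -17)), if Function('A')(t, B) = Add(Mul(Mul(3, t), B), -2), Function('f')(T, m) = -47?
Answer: 752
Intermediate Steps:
Function('A')(t, B) = Add(-2, Mul(3, B, t)) (Function('A')(t, B) = Add(Mul(3, B, t), -2) = Add(-2, Mul(3, B, t)))
Function('H')(K) = Add(-2, K) (Function('H')(K) = Add(K, Add(-2, Mul(3, K, 0))) = Add(K, Add(-2, 0)) = Add(K, -2) = Add(-2, K))
n = -16 (n = Mul(-4, Add(7, Add(-2, -1))) = Mul(-4, Add(7, -3)) = Mul(-4, 4) = -16)
Mul(n, Function('f')(55, -17)) = Mul(-16, -47) = 752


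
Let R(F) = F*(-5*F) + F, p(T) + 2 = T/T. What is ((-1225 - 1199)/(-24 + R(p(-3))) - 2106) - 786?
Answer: -14056/5 ≈ -2811.2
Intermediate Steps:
p(T) = -1 (p(T) = -2 + T/T = -2 + 1 = -1)
R(F) = F - 5*F² (R(F) = -5*F² + F = F - 5*F²)
((-1225 - 1199)/(-24 + R(p(-3))) - 2106) - 786 = ((-1225 - 1199)/(-24 - (1 - 5*(-1))) - 2106) - 786 = (-2424/(-24 - (1 + 5)) - 2106) - 786 = (-2424/(-24 - 1*6) - 2106) - 786 = (-2424/(-24 - 6) - 2106) - 786 = (-2424/(-30) - 2106) - 786 = (-2424*(-1/30) - 2106) - 786 = (404/5 - 2106) - 786 = -10126/5 - 786 = -14056/5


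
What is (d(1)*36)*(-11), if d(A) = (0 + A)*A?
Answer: -396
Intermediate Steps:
d(A) = A² (d(A) = A*A = A²)
(d(1)*36)*(-11) = (1²*36)*(-11) = (1*36)*(-11) = 36*(-11) = -396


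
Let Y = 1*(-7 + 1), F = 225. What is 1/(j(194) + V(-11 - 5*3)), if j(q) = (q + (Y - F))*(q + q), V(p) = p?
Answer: -1/14382 ≈ -6.9531e-5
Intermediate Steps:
Y = -6 (Y = 1*(-6) = -6)
j(q) = 2*q*(-231 + q) (j(q) = (q + (-6 - 1*225))*(q + q) = (q + (-6 - 225))*(2*q) = (q - 231)*(2*q) = (-231 + q)*(2*q) = 2*q*(-231 + q))
1/(j(194) + V(-11 - 5*3)) = 1/(2*194*(-231 + 194) + (-11 - 5*3)) = 1/(2*194*(-37) + (-11 - 15)) = 1/(-14356 - 26) = 1/(-14382) = -1/14382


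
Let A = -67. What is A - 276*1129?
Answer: -311671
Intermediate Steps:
A - 276*1129 = -67 - 276*1129 = -67 - 311604 = -311671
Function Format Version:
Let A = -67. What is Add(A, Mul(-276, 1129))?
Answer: -311671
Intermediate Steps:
Add(A, Mul(-276, 1129)) = Add(-67, Mul(-276, 1129)) = Add(-67, -311604) = -311671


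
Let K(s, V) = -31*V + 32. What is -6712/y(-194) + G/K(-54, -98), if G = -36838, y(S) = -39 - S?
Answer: -2631573/47585 ≈ -55.303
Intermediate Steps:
K(s, V) = 32 - 31*V
-6712/y(-194) + G/K(-54, -98) = -6712/(-39 - 1*(-194)) - 36838/(32 - 31*(-98)) = -6712/(-39 + 194) - 36838/(32 + 3038) = -6712/155 - 36838/3070 = -6712*1/155 - 36838*1/3070 = -6712/155 - 18419/1535 = -2631573/47585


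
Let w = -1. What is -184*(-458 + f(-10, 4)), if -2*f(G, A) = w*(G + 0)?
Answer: 85192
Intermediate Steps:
f(G, A) = G/2 (f(G, A) = -(-1)*(G + 0)/2 = -(-1)*G/2 = G/2)
-184*(-458 + f(-10, 4)) = -184*(-458 + (½)*(-10)) = -184*(-458 - 5) = -184*(-463) = 85192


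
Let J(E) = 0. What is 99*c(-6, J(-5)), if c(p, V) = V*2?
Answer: 0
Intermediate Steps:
c(p, V) = 2*V
99*c(-6, J(-5)) = 99*(2*0) = 99*0 = 0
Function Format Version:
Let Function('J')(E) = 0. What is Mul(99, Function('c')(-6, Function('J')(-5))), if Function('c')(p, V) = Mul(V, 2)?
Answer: 0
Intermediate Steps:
Function('c')(p, V) = Mul(2, V)
Mul(99, Function('c')(-6, Function('J')(-5))) = Mul(99, Mul(2, 0)) = Mul(99, 0) = 0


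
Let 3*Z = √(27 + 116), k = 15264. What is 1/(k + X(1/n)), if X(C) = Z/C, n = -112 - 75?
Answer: 137376/2091906697 + 561*√143/2091906697 ≈ 6.8877e-5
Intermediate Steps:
n = -187
Z = √143/3 (Z = √(27 + 116)/3 = √143/3 ≈ 3.9861)
X(C) = √143/(3*C) (X(C) = (√143/3)/C = √143/(3*C))
1/(k + X(1/n)) = 1/(15264 + √143/(3*(1/(-187)))) = 1/(15264 + √143/(3*(-1/187))) = 1/(15264 + (⅓)*√143*(-187)) = 1/(15264 - 187*√143/3)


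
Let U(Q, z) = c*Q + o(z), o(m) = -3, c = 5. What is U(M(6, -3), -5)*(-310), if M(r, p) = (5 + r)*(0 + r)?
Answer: -101370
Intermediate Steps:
M(r, p) = r*(5 + r) (M(r, p) = (5 + r)*r = r*(5 + r))
U(Q, z) = -3 + 5*Q (U(Q, z) = 5*Q - 3 = -3 + 5*Q)
U(M(6, -3), -5)*(-310) = (-3 + 5*(6*(5 + 6)))*(-310) = (-3 + 5*(6*11))*(-310) = (-3 + 5*66)*(-310) = (-3 + 330)*(-310) = 327*(-310) = -101370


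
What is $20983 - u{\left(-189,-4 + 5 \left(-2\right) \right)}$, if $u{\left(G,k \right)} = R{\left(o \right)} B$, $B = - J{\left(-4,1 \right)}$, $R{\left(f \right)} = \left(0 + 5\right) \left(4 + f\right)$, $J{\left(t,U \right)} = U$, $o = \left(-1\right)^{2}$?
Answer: $21008$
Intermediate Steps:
$o = 1$
$R{\left(f \right)} = 20 + 5 f$ ($R{\left(f \right)} = 5 \left(4 + f\right) = 20 + 5 f$)
$B = -1$ ($B = \left(-1\right) 1 = -1$)
$u{\left(G,k \right)} = -25$ ($u{\left(G,k \right)} = \left(20 + 5 \cdot 1\right) \left(-1\right) = \left(20 + 5\right) \left(-1\right) = 25 \left(-1\right) = -25$)
$20983 - u{\left(-189,-4 + 5 \left(-2\right) \right)} = 20983 - -25 = 20983 + 25 = 21008$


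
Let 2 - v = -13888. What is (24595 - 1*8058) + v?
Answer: 30427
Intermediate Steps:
v = 13890 (v = 2 - 1*(-13888) = 2 + 13888 = 13890)
(24595 - 1*8058) + v = (24595 - 1*8058) + 13890 = (24595 - 8058) + 13890 = 16537 + 13890 = 30427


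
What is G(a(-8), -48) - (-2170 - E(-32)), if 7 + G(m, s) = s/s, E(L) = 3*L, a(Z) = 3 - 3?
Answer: 2068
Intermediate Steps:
a(Z) = 0
G(m, s) = -6 (G(m, s) = -7 + s/s = -7 + 1 = -6)
G(a(-8), -48) - (-2170 - E(-32)) = -6 - (-2170 - 3*(-32)) = -6 - (-2170 - 1*(-96)) = -6 - (-2170 + 96) = -6 - 1*(-2074) = -6 + 2074 = 2068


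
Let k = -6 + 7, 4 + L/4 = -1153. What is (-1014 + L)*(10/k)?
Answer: -56420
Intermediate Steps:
L = -4628 (L = -16 + 4*(-1153) = -16 - 4612 = -4628)
k = 1
(-1014 + L)*(10/k) = (-1014 - 4628)*(10/1) = -56420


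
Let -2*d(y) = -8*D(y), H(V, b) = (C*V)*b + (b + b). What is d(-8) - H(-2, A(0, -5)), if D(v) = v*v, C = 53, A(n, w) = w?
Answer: -264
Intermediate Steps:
D(v) = v**2
H(V, b) = 2*b + 53*V*b (H(V, b) = (53*V)*b + (b + b) = 53*V*b + 2*b = 2*b + 53*V*b)
d(y) = 4*y**2 (d(y) = -(-4)*y**2 = 4*y**2)
d(-8) - H(-2, A(0, -5)) = 4*(-8)**2 - (-5)*(2 + 53*(-2)) = 4*64 - (-5)*(2 - 106) = 256 - (-5)*(-104) = 256 - 1*520 = 256 - 520 = -264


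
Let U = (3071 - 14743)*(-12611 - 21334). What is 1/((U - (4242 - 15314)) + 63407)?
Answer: 1/396280519 ≈ 2.5235e-9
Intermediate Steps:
U = 396206040 (U = -11672*(-33945) = 396206040)
1/((U - (4242 - 15314)) + 63407) = 1/((396206040 - (4242 - 15314)) + 63407) = 1/((396206040 - 1*(-11072)) + 63407) = 1/((396206040 + 11072) + 63407) = 1/(396217112 + 63407) = 1/396280519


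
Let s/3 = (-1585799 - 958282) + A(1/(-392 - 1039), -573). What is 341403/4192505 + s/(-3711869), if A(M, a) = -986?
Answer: 4753980225816/2223147048835 ≈ 2.1384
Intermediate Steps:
s = -7635201 (s = 3*((-1585799 - 958282) - 986) = 3*(-2544081 - 986) = 3*(-2545067) = -7635201)
341403/4192505 + s/(-3711869) = 341403/4192505 - 7635201/(-3711869) = 341403*(1/4192505) - 7635201*(-1/3711869) = 341403/4192505 + 1090743/530267 = 4753980225816/2223147048835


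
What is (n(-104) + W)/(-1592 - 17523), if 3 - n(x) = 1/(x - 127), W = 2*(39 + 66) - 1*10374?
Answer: 469438/883113 ≈ 0.53157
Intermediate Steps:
W = -10164 (W = 2*105 - 10374 = 210 - 10374 = -10164)
n(x) = 3 - 1/(-127 + x) (n(x) = 3 - 1/(x - 127) = 3 - 1/(-127 + x))
(n(-104) + W)/(-1592 - 17523) = ((-382 + 3*(-104))/(-127 - 104) - 10164)/(-1592 - 17523) = ((-382 - 312)/(-231) - 10164)/(-19115) = (-1/231*(-694) - 10164)*(-1/19115) = (694/231 - 10164)*(-1/19115) = -2347190/231*(-1/19115) = 469438/883113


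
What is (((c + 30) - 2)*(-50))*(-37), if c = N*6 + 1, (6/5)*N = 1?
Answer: 62900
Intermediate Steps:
N = ⅚ (N = (⅚)*1 = ⅚ ≈ 0.83333)
c = 6 (c = (⅚)*6 + 1 = 5 + 1 = 6)
(((c + 30) - 2)*(-50))*(-37) = (((6 + 30) - 2)*(-50))*(-37) = ((36 - 2)*(-50))*(-37) = (34*(-50))*(-37) = -1700*(-37) = 62900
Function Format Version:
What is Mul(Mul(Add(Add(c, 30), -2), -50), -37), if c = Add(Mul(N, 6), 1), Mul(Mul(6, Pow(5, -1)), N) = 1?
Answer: 62900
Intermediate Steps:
N = Rational(5, 6) (N = Mul(Rational(5, 6), 1) = Rational(5, 6) ≈ 0.83333)
c = 6 (c = Add(Mul(Rational(5, 6), 6), 1) = Add(5, 1) = 6)
Mul(Mul(Add(Add(c, 30), -2), -50), -37) = Mul(Mul(Add(Add(6, 30), -2), -50), -37) = Mul(Mul(Add(36, -2), -50), -37) = Mul(Mul(34, -50), -37) = Mul(-1700, -37) = 62900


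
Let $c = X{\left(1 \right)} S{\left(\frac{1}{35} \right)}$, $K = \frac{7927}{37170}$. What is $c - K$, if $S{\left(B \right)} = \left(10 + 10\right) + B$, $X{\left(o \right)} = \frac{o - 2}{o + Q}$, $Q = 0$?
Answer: $- \frac{752389}{37170} \approx -20.242$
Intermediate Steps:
$K = \frac{7927}{37170}$ ($K = 7927 \cdot \frac{1}{37170} = \frac{7927}{37170} \approx 0.21326$)
$X{\left(o \right)} = \frac{-2 + o}{o}$ ($X{\left(o \right)} = \frac{o - 2}{o + 0} = \frac{-2 + o}{o}$)
$S{\left(B \right)} = 20 + B$
$c = - \frac{701}{35}$ ($c = \frac{-2 + 1}{1} \left(20 + \frac{1}{35}\right) = 1 \left(-1\right) \left(20 + \frac{1}{35}\right) = \left(-1\right) \frac{701}{35} = - \frac{701}{35} \approx -20.029$)
$c - K = - \frac{701}{35} - \frac{7927}{37170} = - \frac{752389}{37170}$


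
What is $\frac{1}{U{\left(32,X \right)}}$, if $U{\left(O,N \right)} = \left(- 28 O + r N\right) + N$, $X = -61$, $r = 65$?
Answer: $- \frac{1}{4922} \approx -0.00020317$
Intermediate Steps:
$U{\left(O,N \right)} = - 28 O + 66 N$ ($U{\left(O,N \right)} = \left(- 28 O + 65 N\right) + N = - 28 O + 66 N$)
$\frac{1}{U{\left(32,X \right)}} = \frac{1}{\left(-28\right) 32 + 66 \left(-61\right)} = \frac{1}{-896 - 4026} = \frac{1}{-4922} = - \frac{1}{4922}$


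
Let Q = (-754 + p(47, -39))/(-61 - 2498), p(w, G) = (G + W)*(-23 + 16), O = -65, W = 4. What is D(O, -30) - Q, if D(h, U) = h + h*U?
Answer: 4823206/2559 ≈ 1884.8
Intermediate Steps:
p(w, G) = -28 - 7*G (p(w, G) = (G + 4)*(-23 + 16) = (4 + G)*(-7) = -28 - 7*G)
D(h, U) = h + U*h
Q = 509/2559 (Q = (-754 + (-28 - 7*(-39)))/(-61 - 2498) = (-754 + (-28 + 273))/(-2559) = (-754 + 245)*(-1/2559) = -509*(-1/2559) = 509/2559 ≈ 0.19891)
D(O, -30) - Q = -65*(1 - 30) - 1*509/2559 = -65*(-29) - 509/2559 = 1885 - 509/2559 = 4823206/2559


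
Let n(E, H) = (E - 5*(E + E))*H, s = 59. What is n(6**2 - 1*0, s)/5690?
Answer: -9558/2845 ≈ -3.3596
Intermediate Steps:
n(E, H) = -9*E*H (n(E, H) = (E - 10*E)*H = (-9*E)*H = -9*E*H)
n(6**2 - 1*0, s)/5690 = -9*(6**2 - 1*0)*59/5690 = -9*(36 + 0)*59*(1/5690) = -9*36*59*(1/5690) = -19116*1/5690 = -9558/2845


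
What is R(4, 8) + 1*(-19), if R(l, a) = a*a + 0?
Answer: 45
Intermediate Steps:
R(l, a) = a² (R(l, a) = a² + 0 = a²)
R(4, 8) + 1*(-19) = 8² + 1*(-19) = 64 - 19 = 45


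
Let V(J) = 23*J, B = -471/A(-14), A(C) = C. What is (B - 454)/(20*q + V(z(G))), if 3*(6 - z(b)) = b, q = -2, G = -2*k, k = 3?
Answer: -5885/2016 ≈ -2.9191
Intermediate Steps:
G = -6 (G = -2*3 = -6)
z(b) = 6 - b/3
B = 471/14 (B = -471/(-14) = -471*(-1/14) = 471/14 ≈ 33.643)
(B - 454)/(20*q + V(z(G))) = (471/14 - 454)/(20*(-2) + 23*(6 - ⅓*(-6))) = -5885/(14*(-40 + 23*(6 + 2))) = -5885/(14*(-40 + 23*8)) = -5885/(14*(-40 + 184)) = -5885/14/144 = -5885/14*1/144 = -5885/2016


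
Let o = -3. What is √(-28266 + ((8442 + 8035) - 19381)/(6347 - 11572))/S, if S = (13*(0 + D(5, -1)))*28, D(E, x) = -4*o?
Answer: I*√255095634/414960 ≈ 0.03849*I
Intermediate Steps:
D(E, x) = 12 (D(E, x) = -4*(-3) = 12)
S = 4368 (S = (13*(0 + 12))*28 = (13*12)*28 = 156*28 = 4368)
√(-28266 + ((8442 + 8035) - 19381)/(6347 - 11572))/S = √(-28266 + ((8442 + 8035) - 19381)/(6347 - 11572))/4368 = √(-28266 + (16477 - 19381)/(-5225))*(1/4368) = √(-28266 - 2904*(-1/5225))*(1/4368) = √(-28266 + 264/475)*(1/4368) = √(-13426086/475)*(1/4368) = (I*√255095634/95)*(1/4368) = I*√255095634/414960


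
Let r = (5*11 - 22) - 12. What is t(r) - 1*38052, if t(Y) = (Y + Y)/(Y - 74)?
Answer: -2016798/53 ≈ -38053.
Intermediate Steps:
r = 21 (r = (55 - 22) - 12 = 33 - 12 = 21)
t(Y) = 2*Y/(-74 + Y) (t(Y) = (2*Y)/(-74 + Y) = 2*Y/(-74 + Y))
t(r) - 1*38052 = 2*21/(-74 + 21) - 1*38052 = 2*21/(-53) - 38052 = 2*21*(-1/53) - 38052 = -42/53 - 38052 = -2016798/53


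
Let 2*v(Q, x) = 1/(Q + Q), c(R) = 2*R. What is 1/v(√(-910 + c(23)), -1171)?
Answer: 48*I*√6 ≈ 117.58*I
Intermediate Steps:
v(Q, x) = 1/(4*Q) (v(Q, x) = 1/(2*(Q + Q)) = 1/(2*((2*Q))) = (1/(2*Q))/2 = 1/(4*Q))
1/v(√(-910 + c(23)), -1171) = 1/(1/(4*(√(-910 + 2*23)))) = 1/(1/(4*(√(-910 + 46)))) = 1/(1/(4*(√(-864)))) = 1/(1/(4*((12*I*√6)))) = 1/((-I*√6/72)/4) = 1/(-I*√6/288) = 48*I*√6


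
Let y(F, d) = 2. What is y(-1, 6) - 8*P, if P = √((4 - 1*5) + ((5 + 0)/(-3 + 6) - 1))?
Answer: 2 - 8*I*√3/3 ≈ 2.0 - 4.6188*I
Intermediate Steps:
P = I*√3/3 (P = √((4 - 5) + (5/3 - 1)) = √(-1 + (5*(⅓) - 1)) = √(-1 + (5/3 - 1)) = √(-1 + ⅔) = √(-⅓) = I*√3/3 ≈ 0.57735*I)
y(-1, 6) - 8*P = 2 - 8*I*√3/3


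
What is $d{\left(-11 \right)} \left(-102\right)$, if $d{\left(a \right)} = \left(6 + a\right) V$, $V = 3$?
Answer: $1530$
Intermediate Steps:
$d{\left(a \right)} = 18 + 3 a$ ($d{\left(a \right)} = \left(6 + a\right) 3 = 18 + 3 a$)
$d{\left(-11 \right)} \left(-102\right) = \left(18 + 3 \left(-11\right)\right) \left(-102\right) = \left(18 - 33\right) \left(-102\right) = \left(-15\right) \left(-102\right) = 1530$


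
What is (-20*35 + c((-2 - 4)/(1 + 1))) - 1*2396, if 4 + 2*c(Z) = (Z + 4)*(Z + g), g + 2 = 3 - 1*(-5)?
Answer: -6193/2 ≈ -3096.5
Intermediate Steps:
g = 6 (g = -2 + (3 - 1*(-5)) = -2 + (3 + 5) = -2 + 8 = 6)
c(Z) = -2 + (4 + Z)*(6 + Z)/2 (c(Z) = -2 + ((Z + 4)*(Z + 6))/2 = -2 + ((4 + Z)*(6 + Z))/2 = -2 + (4 + Z)*(6 + Z)/2)
(-20*35 + c((-2 - 4)/(1 + 1))) - 1*2396 = (-20*35 + (10 + ((-2 - 4)/(1 + 1))²/2 + 5*((-2 - 4)/(1 + 1)))) - 1*2396 = (-700 + (10 + (-6/2)²/2 + 5*(-6/2))) - 2396 = (-700 + (10 + (-6*½)²/2 + 5*(-6*½))) - 2396 = (-700 + (10 + (½)*(-3)² + 5*(-3))) - 2396 = (-700 + (10 + (½)*9 - 15)) - 2396 = (-700 + (10 + 9/2 - 15)) - 2396 = (-700 - ½) - 2396 = -1401/2 - 2396 = -6193/2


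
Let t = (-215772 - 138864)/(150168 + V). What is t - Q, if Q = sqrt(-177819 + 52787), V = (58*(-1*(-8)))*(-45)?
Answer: -29553/10774 - 2*I*sqrt(31258) ≈ -2.743 - 353.6*I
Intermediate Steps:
V = -20880 (V = (58*8)*(-45) = 464*(-45) = -20880)
t = -29553/10774 (t = (-215772 - 138864)/(150168 - 20880) = -354636/129288 = -354636*1/129288 = -29553/10774 ≈ -2.7430)
Q = 2*I*sqrt(31258) (Q = sqrt(-125032) = 2*I*sqrt(31258) ≈ 353.6*I)
t - Q = -29553/10774 - 2*I*sqrt(31258)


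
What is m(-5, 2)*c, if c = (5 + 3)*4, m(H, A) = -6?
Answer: -192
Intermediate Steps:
c = 32 (c = 8*4 = 32)
m(-5, 2)*c = -6*32 = -192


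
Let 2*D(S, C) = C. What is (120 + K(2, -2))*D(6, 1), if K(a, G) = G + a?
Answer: 60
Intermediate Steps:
D(S, C) = C/2
(120 + K(2, -2))*D(6, 1) = (120 + (-2 + 2))*((½)*1) = (120 + 0)*(½) = 120*(½) = 60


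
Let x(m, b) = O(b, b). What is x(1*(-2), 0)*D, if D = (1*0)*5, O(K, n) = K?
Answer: 0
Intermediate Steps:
x(m, b) = b
D = 0 (D = 0*5 = 0)
x(1*(-2), 0)*D = 0*0 = 0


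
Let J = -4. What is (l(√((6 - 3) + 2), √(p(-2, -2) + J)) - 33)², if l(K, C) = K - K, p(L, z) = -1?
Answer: 1089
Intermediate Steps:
l(K, C) = 0
(l(√((6 - 3) + 2), √(p(-2, -2) + J)) - 33)² = (0 - 33)² = (-33)² = 1089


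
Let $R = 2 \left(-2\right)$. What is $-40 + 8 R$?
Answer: $-72$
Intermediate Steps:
$R = -4$
$-40 + 8 R = -40 + 8 \left(-4\right) = -40 - 32 = -72$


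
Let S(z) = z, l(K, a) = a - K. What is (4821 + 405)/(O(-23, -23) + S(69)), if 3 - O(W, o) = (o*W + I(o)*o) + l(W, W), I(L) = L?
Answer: -2613/493 ≈ -5.3002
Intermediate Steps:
O(W, o) = 3 - o² - W*o (O(W, o) = 3 - ((o*W + o*o) + (W - W)) = 3 - ((W*o + o²) + 0) = 3 - ((o² + W*o) + 0) = 3 - (o² + W*o) = 3 + (-o² - W*o) = 3 - o² - W*o)
(4821 + 405)/(O(-23, -23) + S(69)) = (4821 + 405)/((3 - 1*(-23)² - 1*(-23)*(-23)) + 69) = 5226/((3 - 1*529 - 529) + 69) = 5226/((3 - 529 - 529) + 69) = 5226/(-1055 + 69) = 5226/(-986) = 5226*(-1/986) = -2613/493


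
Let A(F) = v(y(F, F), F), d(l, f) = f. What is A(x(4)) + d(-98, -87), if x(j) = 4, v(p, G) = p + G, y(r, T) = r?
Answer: -79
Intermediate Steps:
v(p, G) = G + p
A(F) = 2*F (A(F) = F + F = 2*F)
A(x(4)) + d(-98, -87) = 2*4 - 87 = 8 - 87 = -79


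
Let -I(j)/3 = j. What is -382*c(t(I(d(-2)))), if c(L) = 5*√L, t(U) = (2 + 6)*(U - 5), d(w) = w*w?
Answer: -3820*I*√34 ≈ -22274.0*I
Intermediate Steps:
d(w) = w²
I(j) = -3*j
t(U) = -40 + 8*U (t(U) = 8*(-5 + U) = -40 + 8*U)
-382*c(t(I(d(-2)))) = -1910*√(-40 + 8*(-3*(-2)²)) = -1910*√(-40 + 8*(-3*4)) = -1910*√(-40 + 8*(-12)) = -1910*√(-40 - 96) = -1910*√(-136) = -1910*2*I*√34 = -3820*I*√34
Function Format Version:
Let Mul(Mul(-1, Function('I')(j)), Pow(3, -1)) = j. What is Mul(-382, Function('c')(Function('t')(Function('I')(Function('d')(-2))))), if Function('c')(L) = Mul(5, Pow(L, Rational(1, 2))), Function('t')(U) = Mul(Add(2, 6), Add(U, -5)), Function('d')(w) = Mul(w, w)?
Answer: Mul(-3820, I, Pow(34, Rational(1, 2))) ≈ Mul(-22274., I)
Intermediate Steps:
Function('d')(w) = Pow(w, 2)
Function('I')(j) = Mul(-3, j)
Function('t')(U) = Add(-40, Mul(8, U)) (Function('t')(U) = Mul(8, Add(-5, U)) = Add(-40, Mul(8, U)))
Mul(-382, Function('c')(Function('t')(Function('I')(Function('d')(-2))))) = Mul(-382, Mul(5, Pow(Add(-40, Mul(8, Mul(-3, Pow(-2, 2)))), Rational(1, 2)))) = Mul(-382, Mul(5, Pow(Add(-40, Mul(8, Mul(-3, 4))), Rational(1, 2)))) = Mul(-382, Mul(5, Pow(Add(-40, Mul(8, -12)), Rational(1, 2)))) = Mul(-382, Mul(5, Pow(Add(-40, -96), Rational(1, 2)))) = Mul(-382, Mul(5, Pow(-136, Rational(1, 2)))) = Mul(-382, Mul(5, Mul(2, I, Pow(34, Rational(1, 2))))) = Mul(-382, Mul(10, I, Pow(34, Rational(1, 2)))) = Mul(-3820, I, Pow(34, Rational(1, 2)))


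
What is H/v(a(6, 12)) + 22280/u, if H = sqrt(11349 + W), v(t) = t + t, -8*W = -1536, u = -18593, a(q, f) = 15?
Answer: -22280/18593 + sqrt(11541)/30 ≈ 2.3827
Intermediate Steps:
W = 192 (W = -1/8*(-1536) = 192)
v(t) = 2*t
H = sqrt(11541) (H = sqrt(11349 + 192) = sqrt(11541) ≈ 107.43)
H/v(a(6, 12)) + 22280/u = sqrt(11541)/((2*15)) + 22280/(-18593) = sqrt(11541)/30 + 22280*(-1/18593) = sqrt(11541)*(1/30) - 22280/18593 = sqrt(11541)/30 - 22280/18593 = -22280/18593 + sqrt(11541)/30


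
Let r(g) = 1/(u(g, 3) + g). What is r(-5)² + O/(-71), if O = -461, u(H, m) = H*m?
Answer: 184471/28400 ≈ 6.4955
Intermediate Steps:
r(g) = 1/(4*g) (r(g) = 1/(g*3 + g) = 1/(3*g + g) = 1/(4*g))
r(-5)² + O/(-71) = ((¼)/(-5))² - 461/(-71) = ((¼)*(-⅕))² - 1/71*(-461) = (-1/20)² + 461/71 = 1/400 + 461/71 = 184471/28400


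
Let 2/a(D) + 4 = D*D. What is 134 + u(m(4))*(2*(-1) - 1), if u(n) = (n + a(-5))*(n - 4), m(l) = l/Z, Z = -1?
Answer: 282/7 ≈ 40.286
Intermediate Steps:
a(D) = 2/(-4 + D²) (a(D) = 2/(-4 + D*D) = 2/(-4 + D²))
m(l) = -l (m(l) = l/(-1) = l*(-1) = -l)
u(n) = (-4 + n)*(2/21 + n) (u(n) = (n + 2/(-4 + (-5)²))*(n - 4) = (n + 2/(-4 + 25))*(-4 + n) = (n + 2/21)*(-4 + n) = (2/21 + n)*(-4 + n) = (-4 + n)*(2/21 + n))
134 + u(m(4))*(2*(-1) - 1) = 134 + (-8/21 + (-1*4)² - (-82)*4/21)*(2*(-1) - 1) = 134 + (-8/21 + (-4)² - 82/21*(-4))*(-2 - 1) = 134 + (-8/21 + 16 + 328/21)*(-3) = 134 + (656/21)*(-3) = 134 - 656/7 = 282/7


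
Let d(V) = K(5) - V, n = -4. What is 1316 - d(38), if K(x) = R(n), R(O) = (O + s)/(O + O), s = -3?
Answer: 10825/8 ≈ 1353.1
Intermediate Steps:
R(O) = (-3 + O)/(2*O) (R(O) = (O - 3)/(O + O) = (-3 + O)/((2*O)) = (-3 + O)*(1/(2*O)) = (-3 + O)/(2*O))
K(x) = 7/8 (K(x) = (1/2)*(-3 - 4)/(-4) = (1/2)*(-1/4)*(-7) = 7/8)
d(V) = 7/8 - V
1316 - d(38) = 1316 - (7/8 - 1*38) = 1316 - (7/8 - 38) = 1316 - 1*(-297/8) = 1316 + 297/8 = 10825/8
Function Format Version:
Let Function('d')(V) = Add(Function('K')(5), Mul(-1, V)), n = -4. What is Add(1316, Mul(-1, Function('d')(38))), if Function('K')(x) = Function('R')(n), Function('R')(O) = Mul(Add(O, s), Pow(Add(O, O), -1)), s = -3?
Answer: Rational(10825, 8) ≈ 1353.1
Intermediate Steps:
Function('R')(O) = Mul(Rational(1, 2), Pow(O, -1), Add(-3, O)) (Function('R')(O) = Mul(Add(O, -3), Pow(Add(O, O), -1)) = Mul(Add(-3, O), Pow(Mul(2, O), -1)) = Mul(Add(-3, O), Mul(Rational(1, 2), Pow(O, -1))) = Mul(Rational(1, 2), Pow(O, -1), Add(-3, O)))
Function('K')(x) = Rational(7, 8) (Function('K')(x) = Mul(Rational(1, 2), Pow(-4, -1), Add(-3, -4)) = Mul(Rational(1, 2), Rational(-1, 4), -7) = Rational(7, 8))
Function('d')(V) = Add(Rational(7, 8), Mul(-1, V))
Add(1316, Mul(-1, Function('d')(38))) = Add(1316, Mul(-1, Add(Rational(7, 8), Mul(-1, 38)))) = Add(1316, Mul(-1, Add(Rational(7, 8), -38))) = Add(1316, Mul(-1, Rational(-297, 8))) = Add(1316, Rational(297, 8)) = Rational(10825, 8)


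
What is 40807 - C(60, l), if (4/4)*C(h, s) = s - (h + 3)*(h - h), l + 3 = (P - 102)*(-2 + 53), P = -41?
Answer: 48103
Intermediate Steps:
l = -7296 (l = -3 + (-41 - 102)*(-2 + 53) = -3 - 143*51 = -3 - 7293 = -7296)
C(h, s) = s (C(h, s) = s - (h + 3)*(h - h) = s - (3 + h)*0 = s - 1*0 = s + 0 = s)
40807 - C(60, l) = 40807 - 1*(-7296) = 40807 + 7296 = 48103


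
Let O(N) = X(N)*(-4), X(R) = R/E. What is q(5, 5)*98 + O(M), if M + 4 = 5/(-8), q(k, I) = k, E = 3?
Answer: 2977/6 ≈ 496.17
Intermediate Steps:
X(R) = R/3
M = -37/8 (M = -4 + 5/(-8) = -4 + 5*(-⅛) = -4 - 5/8 = -37/8 ≈ -4.6250)
O(N) = -4*N/3 (O(N) = (N/3)*(-4) = -4*N/3)
q(5, 5)*98 + O(M) = 5*98 - 4/3*(-37/8) = 490 + 37/6 = 2977/6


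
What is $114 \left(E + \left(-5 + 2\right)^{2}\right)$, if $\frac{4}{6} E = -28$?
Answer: $-3762$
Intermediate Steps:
$E = -42$ ($E = \frac{3}{2} \left(-28\right) = -42$)
$114 \left(E + \left(-5 + 2\right)^{2}\right) = 114 \left(-42 + \left(-5 + 2\right)^{2}\right) = 114 \left(-42 + \left(-3\right)^{2}\right) = 114 \left(-42 + 9\right) = 114 \left(-33\right) = -3762$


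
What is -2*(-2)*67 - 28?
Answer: 240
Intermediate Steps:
-2*(-2)*67 - 28 = 4*67 - 28 = 268 - 28 = 240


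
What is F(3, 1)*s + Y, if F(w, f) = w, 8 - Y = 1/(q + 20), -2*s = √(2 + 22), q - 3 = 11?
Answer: 271/34 - 3*√6 ≈ 0.62212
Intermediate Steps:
q = 14 (q = 3 + 11 = 14)
s = -√6 (s = -√(2 + 22)/2 = -√6 ≈ -2.4495)
Y = 271/34 (Y = 8 - 1/(14 + 20) = 8 - 1/34 = 271/34 ≈ 7.9706)
F(3, 1)*s + Y = 3*(-√6) + 271/34 = -3*√6 + 271/34 = 271/34 - 3*√6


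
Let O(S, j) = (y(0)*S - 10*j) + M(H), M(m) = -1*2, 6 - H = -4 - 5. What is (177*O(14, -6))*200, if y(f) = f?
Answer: 2053200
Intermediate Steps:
H = 15 (H = 6 - (-4 - 5) = 6 - 1*(-9) = 6 + 9 = 15)
M(m) = -2
O(S, j) = -2 - 10*j (O(S, j) = (0*S - 10*j) - 2 = (0 - 10*j) - 2 = -10*j - 2 = -2 - 10*j)
(177*O(14, -6))*200 = (177*(-2 - 10*(-6)))*200 = (177*(-2 + 60))*200 = (177*58)*200 = 10266*200 = 2053200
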